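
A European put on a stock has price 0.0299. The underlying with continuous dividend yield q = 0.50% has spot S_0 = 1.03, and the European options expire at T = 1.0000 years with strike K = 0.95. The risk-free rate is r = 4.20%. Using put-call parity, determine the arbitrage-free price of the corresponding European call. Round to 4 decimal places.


Put-call parity: C - P = S_0 * exp(-qT) - K * exp(-rT).
S_0 * exp(-qT) = 1.0300 * 0.99501248 = 1.02486285
K * exp(-rT) = 0.9500 * 0.95886978 = 0.91092629
C = P + S*exp(-qT) - K*exp(-rT)
C = 0.0299 + 1.02486285 - 0.91092629 = 0.1438

Answer: Call price = 0.1438


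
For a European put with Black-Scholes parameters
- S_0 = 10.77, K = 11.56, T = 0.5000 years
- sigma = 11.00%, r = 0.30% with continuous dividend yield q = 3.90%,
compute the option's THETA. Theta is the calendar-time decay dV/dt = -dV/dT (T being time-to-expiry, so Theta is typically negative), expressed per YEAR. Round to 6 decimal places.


Answer: Theta = -0.504220

Derivation:
d1 = -1.1025899593; d2 = -1.1803717052
phi(d1) = 0.2172316806; exp(-qT) = 0.9806888952; exp(-rT) = 0.9985011244
Theta = -S*exp(-qT)*phi(d1)*sigma/(2*sqrt(T)) + r*K*exp(-rT)*N(-d2) - q*S*exp(-qT)*N(-d1)
N(-d1) = 0.8648973637; N(-d2) = 0.8810737948; sqrt(T) = 0.7071067812
Term 1 = -10.7700 * 0.9806888952 * 0.2172316806 * 0.1100 / (2 * 0.7071067812) = -0.1784628443
Term 2 = 0.0030 * 11.5600 * 0.9985011244 * 0.8810737948 = 0.0305098401
Term 3 = -0.0390 * 10.7700 * 0.9806888952 * 0.8648973637 = -0.3562674467
Theta = -0.1784628443 + (0.0305098401) + (-0.3562674467) = -0.504220


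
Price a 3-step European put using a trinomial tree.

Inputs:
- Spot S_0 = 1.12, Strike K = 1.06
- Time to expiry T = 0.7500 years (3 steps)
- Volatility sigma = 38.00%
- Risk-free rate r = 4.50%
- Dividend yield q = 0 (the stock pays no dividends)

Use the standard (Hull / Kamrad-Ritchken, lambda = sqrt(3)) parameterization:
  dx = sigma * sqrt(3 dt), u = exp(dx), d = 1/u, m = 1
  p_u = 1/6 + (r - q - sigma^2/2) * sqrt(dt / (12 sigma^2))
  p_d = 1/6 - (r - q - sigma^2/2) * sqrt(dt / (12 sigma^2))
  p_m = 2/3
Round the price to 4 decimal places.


dt = T/N = 0.250000; dx = sigma*sqrt(3*dt) = 0.329090
u = exp(dx) = 1.389702; d = 1/u = 0.719579
p_u = 0.156335, p_m = 0.666667, p_d = 0.176998
Discount per step: exp(-r*dt) = 0.988813
Stock lattice S(k, j) with j the centered position index:
  k=0: S(0,+0) = 1.1200
  k=1: S(1,-1) = 0.8059; S(1,+0) = 1.1200; S(1,+1) = 1.5565
  k=2: S(2,-2) = 0.5799; S(2,-1) = 0.8059; S(2,+0) = 1.1200; S(2,+1) = 1.5565; S(2,+2) = 2.1630
  k=3: S(3,-3) = 0.4173; S(3,-2) = 0.5799; S(3,-1) = 0.8059; S(3,+0) = 1.1200; S(3,+1) = 1.5565; S(3,+2) = 2.1630; S(3,+3) = 3.0060
Terminal payoffs V(N, j) = max(K - S_T, 0):
  V(3,-3) = 0.642696; V(3,-2) = 0.480072; V(3,-1) = 0.254072; V(3,+0) = 0.000000; V(3,+1) = 0.000000; V(3,+2) = 0.000000; V(3,+3) = 0.000000
Backward induction: V(k, j) = exp(-r*dt) * [p_u * V(k+1, j+1) + p_m * V(k+1, j) + p_d * V(k+1, j-1)]
  V(2,-2) = exp(-r*dt) * [p_u*0.254072 + p_m*0.480072 + p_d*0.642696] = 0.468227
  V(2,-1) = exp(-r*dt) * [p_u*0.000000 + p_m*0.254072 + p_d*0.480072] = 0.251508
  V(2,+0) = exp(-r*dt) * [p_u*0.000000 + p_m*0.000000 + p_d*0.254072] = 0.044467
  V(2,+1) = exp(-r*dt) * [p_u*0.000000 + p_m*0.000000 + p_d*0.000000] = 0.000000
  V(2,+2) = exp(-r*dt) * [p_u*0.000000 + p_m*0.000000 + p_d*0.000000] = 0.000000
  V(1,-1) = exp(-r*dt) * [p_u*0.044467 + p_m*0.251508 + p_d*0.468227] = 0.254618
  V(1,+0) = exp(-r*dt) * [p_u*0.000000 + p_m*0.044467 + p_d*0.251508] = 0.073332
  V(1,+1) = exp(-r*dt) * [p_u*0.000000 + p_m*0.000000 + p_d*0.044467] = 0.007783
  V(0,+0) = exp(-r*dt) * [p_u*0.007783 + p_m*0.073332 + p_d*0.254618] = 0.094107

Answer: Price = V(0,0) = 0.0941


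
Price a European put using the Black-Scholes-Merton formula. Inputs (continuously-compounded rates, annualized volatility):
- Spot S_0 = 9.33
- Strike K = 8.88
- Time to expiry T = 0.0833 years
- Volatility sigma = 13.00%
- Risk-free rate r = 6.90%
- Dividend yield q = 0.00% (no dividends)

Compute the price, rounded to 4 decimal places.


Answer: Price = 0.0107

Derivation:
d1 = (ln(S/K) + (r - q + 0.5*sigma^2) * T) / (sigma * sqrt(T)) = 1.48946305
d2 = d1 - sigma * sqrt(T) = 1.45194279
exp(-rT) = 0.99426879; exp(-qT) = 1.00000000
P = K * exp(-rT) * N(-d2) - S_0 * exp(-qT) * N(-d1)
N(-d1) = 0.06818274; N(-d2) = 0.07325876
P = 8.8800 * 0.99426879 * 0.07325876 - 9.3300 * 1.00000000 * 0.06818274 = 0.0107


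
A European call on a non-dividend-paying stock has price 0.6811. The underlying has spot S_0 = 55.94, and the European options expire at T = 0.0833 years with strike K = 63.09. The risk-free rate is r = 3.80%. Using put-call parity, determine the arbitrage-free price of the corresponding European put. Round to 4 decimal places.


Put-call parity: C - P = S_0 * exp(-qT) - K * exp(-rT).
S_0 * exp(-qT) = 55.9400 * 1.00000000 = 55.94000000
K * exp(-rT) = 63.0900 * 0.99683960 = 62.89061065
P = C - S*exp(-qT) + K*exp(-rT)
P = 0.6811 - 55.94000000 + 62.89061065 = 7.6317

Answer: Put price = 7.6317


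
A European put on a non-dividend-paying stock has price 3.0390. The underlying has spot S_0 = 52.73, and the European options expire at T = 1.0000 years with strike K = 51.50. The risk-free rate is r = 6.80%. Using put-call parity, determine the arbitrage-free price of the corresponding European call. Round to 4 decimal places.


Answer: Call price = 7.6546

Derivation:
Put-call parity: C - P = S_0 * exp(-qT) - K * exp(-rT).
S_0 * exp(-qT) = 52.7300 * 1.00000000 = 52.73000000
K * exp(-rT) = 51.5000 * 0.93426047 = 48.11441439
C = P + S*exp(-qT) - K*exp(-rT)
C = 3.0390 + 52.73000000 - 48.11441439 = 7.6546


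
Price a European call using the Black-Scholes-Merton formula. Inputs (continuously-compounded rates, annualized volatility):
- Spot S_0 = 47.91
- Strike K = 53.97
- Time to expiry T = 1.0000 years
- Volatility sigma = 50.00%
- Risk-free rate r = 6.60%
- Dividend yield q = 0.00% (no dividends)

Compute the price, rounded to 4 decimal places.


d1 = (ln(S/K) + (r - q + 0.5*sigma^2) * T) / (sigma * sqrt(T)) = 0.14379183
d2 = d1 - sigma * sqrt(T) = -0.35620817
exp(-rT) = 0.93613086; exp(-qT) = 1.00000000
C = S_0 * exp(-qT) * N(d1) - K * exp(-rT) * N(d2)
N(d1) = 0.55716757; N(d2) = 0.36084234
C = 47.9100 * 1.00000000 * 0.55716757 - 53.9700 * 0.93613086 * 0.36084234 = 8.4631

Answer: Price = 8.4631


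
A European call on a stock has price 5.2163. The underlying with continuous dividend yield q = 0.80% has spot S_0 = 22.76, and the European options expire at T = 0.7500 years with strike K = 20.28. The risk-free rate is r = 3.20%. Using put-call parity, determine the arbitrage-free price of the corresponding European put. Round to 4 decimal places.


Answer: Put price = 2.3915

Derivation:
Put-call parity: C - P = S_0 * exp(-qT) - K * exp(-rT).
S_0 * exp(-qT) = 22.7600 * 0.99401796 = 22.62384886
K * exp(-rT) = 20.2800 * 0.97628571 = 19.79907419
P = C - S*exp(-qT) + K*exp(-rT)
P = 5.2163 - 22.62384886 + 19.79907419 = 2.3915


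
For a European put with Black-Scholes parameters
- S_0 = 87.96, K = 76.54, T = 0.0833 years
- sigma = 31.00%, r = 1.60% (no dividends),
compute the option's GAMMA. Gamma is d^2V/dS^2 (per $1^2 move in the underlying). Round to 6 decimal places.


d1 = 1.6139689720; d2 = 1.5244975799
phi(d1) = 0.1084586316; exp(-qT) = 1.0000000000; exp(-rT) = 0.9986680878
Gamma = exp(-qT) * phi(d1) / (S * sigma * sqrt(T)) = 1.0000000000 * 0.1084586316 / (87.9600 * 0.3100 * 0.2886173938) = 0.013781

Answer: Gamma = 0.013781


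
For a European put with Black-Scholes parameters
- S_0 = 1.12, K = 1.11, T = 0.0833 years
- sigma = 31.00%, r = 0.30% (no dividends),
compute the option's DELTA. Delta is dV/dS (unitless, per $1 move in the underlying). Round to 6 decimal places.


Answer: Delta = -0.441262

Derivation:
d1 = 0.1477694118; d2 = 0.0582980198
phi(d1) = 0.3946103594; exp(-qT) = 1.0000000000; exp(-rT) = 0.9997501312
N(-d1) = 0.4412623751
Delta = -exp(-qT) * N(-d1) = -1.0000000000 * 0.4412623751 = -0.441262


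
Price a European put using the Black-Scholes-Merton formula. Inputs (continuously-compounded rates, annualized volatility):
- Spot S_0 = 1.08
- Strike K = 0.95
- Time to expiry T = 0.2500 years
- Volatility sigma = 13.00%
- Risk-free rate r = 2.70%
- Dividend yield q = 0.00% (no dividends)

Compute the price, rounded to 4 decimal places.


d1 = (ln(S/K) + (r - q + 0.5*sigma^2) * T) / (sigma * sqrt(T)) = 2.10948978
d2 = d1 - sigma * sqrt(T) = 2.04448978
exp(-rT) = 0.99327273; exp(-qT) = 1.00000000
P = K * exp(-rT) * N(-d2) - S_0 * exp(-qT) * N(-d1)
N(-d1) = 0.01745116; N(-d2) = 0.02045259
P = 0.9500 * 0.99327273 * 0.02045259 - 1.0800 * 1.00000000 * 0.01745116 = 0.0005

Answer: Price = 0.0005


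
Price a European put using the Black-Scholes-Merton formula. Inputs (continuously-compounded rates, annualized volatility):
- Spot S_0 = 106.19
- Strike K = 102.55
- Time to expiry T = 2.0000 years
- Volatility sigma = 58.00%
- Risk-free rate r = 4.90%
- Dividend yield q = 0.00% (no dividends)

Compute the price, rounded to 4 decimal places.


Answer: Price = 25.4807

Derivation:
d1 = (ln(S/K) + (r - q + 0.5*sigma^2) * T) / (sigma * sqrt(T)) = 0.57212187
d2 = d1 - sigma * sqrt(T) = -0.24812199
exp(-rT) = 0.90664890; exp(-qT) = 1.00000000
P = K * exp(-rT) * N(-d2) - S_0 * exp(-qT) * N(-d1)
N(-d1) = 0.28361971; N(-d2) = 0.59797999
P = 102.5500 * 0.90664890 * 0.59797999 - 106.1900 * 1.00000000 * 0.28361971 = 25.4807


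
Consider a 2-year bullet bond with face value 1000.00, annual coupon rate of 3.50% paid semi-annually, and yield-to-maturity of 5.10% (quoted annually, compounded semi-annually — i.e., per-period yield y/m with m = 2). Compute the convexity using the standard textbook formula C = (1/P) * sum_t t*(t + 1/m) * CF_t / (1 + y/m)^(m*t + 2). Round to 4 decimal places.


Answer: Convexity = 4.5902

Derivation:
Coupon per period c = face * coupon_rate / m = 17.500000
Periods per year m = 2; per-period yield y/m = 0.025500
Number of cashflows N = 4
Cashflows (t years, CF_t, discount factor 1/(1+y/m)^(m*t), PV):
  t = 0.5000: CF_t = 17.500000, DF = 0.975134, PV = 17.064846
  t = 1.0000: CF_t = 17.500000, DF = 0.950886, PV = 16.640513
  t = 1.5000: CF_t = 17.500000, DF = 0.927242, PV = 16.226732
  t = 2.0000: CF_t = 1017.500000, DF = 0.904185, PV = 920.008329
Price P = sum_t PV_t = 969.940420
Convexity numerator sum_t t*(t + 1/m) * CF_t / (1+y/m)^(m*t + 2):
  t = 0.5000: term = 8.113366
  t = 1.0000: term = 23.734859
  t = 1.5000: term = 46.289339
  t = 2.0000: term = 4374.117388
Convexity = (1/P) * sum = 4452.254952 / 969.940420 = 4.590236


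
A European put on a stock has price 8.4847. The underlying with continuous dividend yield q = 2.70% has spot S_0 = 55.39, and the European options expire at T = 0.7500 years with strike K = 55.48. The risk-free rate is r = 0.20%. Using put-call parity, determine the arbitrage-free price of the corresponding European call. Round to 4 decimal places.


Put-call parity: C - P = S_0 * exp(-qT) - K * exp(-rT).
S_0 * exp(-qT) = 55.3900 * 0.97995365 = 54.27963291
K * exp(-rT) = 55.4800 * 0.99850112 = 55.39684238
C = P + S*exp(-qT) - K*exp(-rT)
C = 8.4847 + 54.27963291 - 55.39684238 = 7.3675

Answer: Call price = 7.3675


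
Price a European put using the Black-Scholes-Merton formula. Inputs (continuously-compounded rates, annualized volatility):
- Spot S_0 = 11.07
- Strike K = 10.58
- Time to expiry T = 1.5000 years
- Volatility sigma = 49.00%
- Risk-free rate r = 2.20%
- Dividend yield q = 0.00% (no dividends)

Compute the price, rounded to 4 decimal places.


Answer: Price = 2.1168

Derivation:
d1 = (ln(S/K) + (r - q + 0.5*sigma^2) * T) / (sigma * sqrt(T)) = 0.43049086
d2 = d1 - sigma * sqrt(T) = -0.16963413
exp(-rT) = 0.96753856; exp(-qT) = 1.00000000
P = K * exp(-rT) * N(-d2) - S_0 * exp(-qT) * N(-d1)
N(-d1) = 0.33341931; N(-d2) = 0.56735106
P = 10.5800 * 0.96753856 * 0.56735106 - 11.0700 * 1.00000000 * 0.33341931 = 2.1168


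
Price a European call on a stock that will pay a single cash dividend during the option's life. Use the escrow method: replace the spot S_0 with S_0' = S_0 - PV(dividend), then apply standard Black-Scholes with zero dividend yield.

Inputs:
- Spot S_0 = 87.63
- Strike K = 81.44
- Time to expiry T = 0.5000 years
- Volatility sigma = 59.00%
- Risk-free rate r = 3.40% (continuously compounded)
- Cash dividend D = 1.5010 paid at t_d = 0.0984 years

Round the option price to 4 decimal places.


PV(D) = D * exp(-r * t_d) = 1.5010 * 0.99665999 = 1.49598665
S_0' = S_0 - PV(D) = 87.6300 - 1.49598665 = 86.13401335
d1 = (ln(S_0'/K) + (r + sigma^2/2)*T) / (sigma*sqrt(T)) = 0.38366613
d2 = d1 - sigma*sqrt(T) = -0.03352687
exp(-rT) = 0.98314368
N(d1) = 0.64938704; N(d2) = 0.48662722
C = S_0' * N(d1) - K * exp(-rT) * N(d2) = 86.13401335 * 0.64938704 - 81.4400 * 0.98314368 * 0.48662722 = 16.9714

Answer: Price = 16.9714


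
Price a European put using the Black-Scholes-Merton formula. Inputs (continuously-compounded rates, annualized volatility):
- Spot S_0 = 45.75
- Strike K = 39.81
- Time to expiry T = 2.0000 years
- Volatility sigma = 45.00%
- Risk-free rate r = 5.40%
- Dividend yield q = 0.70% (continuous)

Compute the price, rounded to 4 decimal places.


Answer: Price = 6.0463

Derivation:
d1 = (ln(S/K) + (r - q + 0.5*sigma^2) * T) / (sigma * sqrt(T)) = 0.68443797
d2 = d1 - sigma * sqrt(T) = 0.04804186
exp(-rT) = 0.89762760; exp(-qT) = 0.98609754
P = K * exp(-rT) * N(-d2) - S_0 * exp(-qT) * N(-d1)
N(-d1) = 0.24684932; N(-d2) = 0.48084144
P = 39.8100 * 0.89762760 * 0.48084144 - 45.7500 * 0.98609754 * 0.24684932 = 6.0463


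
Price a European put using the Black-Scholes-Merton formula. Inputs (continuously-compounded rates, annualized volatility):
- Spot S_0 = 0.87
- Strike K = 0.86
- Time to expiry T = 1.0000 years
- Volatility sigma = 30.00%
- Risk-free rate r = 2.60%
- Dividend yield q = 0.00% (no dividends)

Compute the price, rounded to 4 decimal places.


Answer: Price = 0.0866

Derivation:
d1 = (ln(S/K) + (r - q + 0.5*sigma^2) * T) / (sigma * sqrt(T)) = 0.27520274
d2 = d1 - sigma * sqrt(T) = -0.02479726
exp(-rT) = 0.97433509; exp(-qT) = 1.00000000
P = K * exp(-rT) * N(-d2) - S_0 * exp(-qT) * N(-d1)
N(-d1) = 0.39158024; N(-d2) = 0.50989166
P = 0.8600 * 0.97433509 * 0.50989166 - 0.8700 * 1.00000000 * 0.39158024 = 0.0866


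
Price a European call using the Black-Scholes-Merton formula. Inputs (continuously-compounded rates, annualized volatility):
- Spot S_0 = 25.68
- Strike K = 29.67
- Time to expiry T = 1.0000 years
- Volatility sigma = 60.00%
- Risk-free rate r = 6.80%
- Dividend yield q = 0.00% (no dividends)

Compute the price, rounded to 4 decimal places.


Answer: Price = 5.3261

Derivation:
d1 = (ln(S/K) + (r - q + 0.5*sigma^2) * T) / (sigma * sqrt(T)) = 0.17262674
d2 = d1 - sigma * sqrt(T) = -0.42737326
exp(-rT) = 0.93426047; exp(-qT) = 1.00000000
C = S_0 * exp(-qT) * N(d1) - K * exp(-rT) * N(d2)
N(d1) = 0.56852758; N(d2) = 0.33455374
C = 25.6800 * 1.00000000 * 0.56852758 - 29.6700 * 0.93426047 * 0.33455374 = 5.3261


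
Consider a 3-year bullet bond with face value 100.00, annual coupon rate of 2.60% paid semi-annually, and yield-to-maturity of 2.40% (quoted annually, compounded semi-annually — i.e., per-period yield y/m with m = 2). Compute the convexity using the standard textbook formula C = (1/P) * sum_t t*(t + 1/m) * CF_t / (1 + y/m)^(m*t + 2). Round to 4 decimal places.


Coupon per period c = face * coupon_rate / m = 1.300000
Periods per year m = 2; per-period yield y/m = 0.012000
Number of cashflows N = 6
Cashflows (t years, CF_t, discount factor 1/(1+y/m)^(m*t), PV):
  t = 0.5000: CF_t = 1.300000, DF = 0.988142, PV = 1.284585
  t = 1.0000: CF_t = 1.300000, DF = 0.976425, PV = 1.269353
  t = 1.5000: CF_t = 1.300000, DF = 0.964847, PV = 1.254301
  t = 2.0000: CF_t = 1.300000, DF = 0.953406, PV = 1.239428
  t = 2.5000: CF_t = 1.300000, DF = 0.942101, PV = 1.224731
  t = 3.0000: CF_t = 101.300000, DF = 0.930930, PV = 94.303187
Price P = sum_t PV_t = 100.575585
Convexity numerator sum_t t*(t + 1/m) * CF_t / (1+y/m)^(m*t + 2):
  t = 0.5000: term = 0.627151
  t = 1.0000: term = 1.859142
  t = 1.5000: term = 3.674194
  t = 2.0000: term = 6.051044
  t = 2.5000: term = 8.968938
  t = 3.0000: term = 966.840077
Convexity = (1/P) * sum = 988.020545 / 100.575585 = 9.823662

Answer: Convexity = 9.8237


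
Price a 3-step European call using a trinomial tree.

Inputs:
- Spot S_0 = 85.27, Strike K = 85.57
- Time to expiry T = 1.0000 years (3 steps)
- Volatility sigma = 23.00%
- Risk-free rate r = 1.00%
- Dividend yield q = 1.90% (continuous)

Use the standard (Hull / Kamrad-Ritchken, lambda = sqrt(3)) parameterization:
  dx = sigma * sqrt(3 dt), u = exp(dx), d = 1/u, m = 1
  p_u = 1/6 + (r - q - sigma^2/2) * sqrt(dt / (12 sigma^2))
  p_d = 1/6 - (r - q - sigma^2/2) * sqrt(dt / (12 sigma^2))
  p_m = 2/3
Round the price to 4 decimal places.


dt = T/N = 0.333333; dx = sigma*sqrt(3*dt) = 0.230000
u = exp(dx) = 1.258600; d = 1/u = 0.794534
p_u = 0.140978, p_m = 0.666667, p_d = 0.192355
Discount per step: exp(-r*dt) = 0.996672
Stock lattice S(k, j) with j the centered position index:
  k=0: S(0,+0) = 85.2700
  k=1: S(1,-1) = 67.7499; S(1,+0) = 85.2700; S(1,+1) = 107.3208
  k=2: S(2,-2) = 53.8296; S(2,-1) = 67.7499; S(2,+0) = 85.2700; S(2,+1) = 107.3208; S(2,+2) = 135.0740
  k=3: S(3,-3) = 42.7694; S(3,-2) = 53.8296; S(3,-1) = 67.7499; S(3,+0) = 85.2700; S(3,+1) = 107.3208; S(3,+2) = 135.0740; S(3,+3) = 170.0041
Terminal payoffs V(N, j) = max(S_T - K, 0):
  V(3,-3) = 0.000000; V(3,-2) = 0.000000; V(3,-1) = 0.000000; V(3,+0) = 0.000000; V(3,+1) = 21.750823; V(3,+2) = 49.503989; V(3,+3) = 84.434124
Backward induction: V(k, j) = exp(-r*dt) * [p_u * V(k+1, j+1) + p_m * V(k+1, j) + p_d * V(k+1, j-1)]
  V(2,-2) = exp(-r*dt) * [p_u*0.000000 + p_m*0.000000 + p_d*0.000000] = 0.000000
  V(2,-1) = exp(-r*dt) * [p_u*0.000000 + p_m*0.000000 + p_d*0.000000] = 0.000000
  V(2,+0) = exp(-r*dt) * [p_u*21.750823 + p_m*0.000000 + p_d*0.000000] = 3.056189
  V(2,+1) = exp(-r*dt) * [p_u*49.503989 + p_m*21.750823 + p_d*0.000000] = 21.408056
  V(2,+2) = exp(-r*dt) * [p_u*84.434124 + p_m*49.503989 + p_d*21.750823] = 48.926555
  V(1,-1) = exp(-r*dt) * [p_u*3.056189 + p_m*0.000000 + p_d*0.000000] = 0.429422
  V(1,+0) = exp(-r*dt) * [p_u*21.408056 + p_m*3.056189 + p_d*0.000000] = 5.038706
  V(1,+1) = exp(-r*dt) * [p_u*48.926555 + p_m*21.408056 + p_d*3.056189] = 21.685087
  V(0,+0) = exp(-r*dt) * [p_u*21.685087 + p_m*5.038706 + p_d*0.429422] = 6.477238

Answer: Price = V(0,0) = 6.4772


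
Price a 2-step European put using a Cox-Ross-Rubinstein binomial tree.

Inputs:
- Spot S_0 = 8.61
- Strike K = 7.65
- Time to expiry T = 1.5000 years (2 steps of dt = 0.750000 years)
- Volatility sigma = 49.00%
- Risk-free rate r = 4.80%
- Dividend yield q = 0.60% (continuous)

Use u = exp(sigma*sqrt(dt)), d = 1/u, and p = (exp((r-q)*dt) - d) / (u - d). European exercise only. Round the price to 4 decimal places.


dt = T/N = 0.750000
u = exp(sigma*sqrt(dt)) = 1.528600; d = 1/u = 0.654193
p = (exp((r-q)*dt) - d) / (u - d) = 0.432074
Discount per step: exp(-r*dt) = 0.964640
Stock lattice S(k, i) with i counting down-moves:
  k=0: S(0,0) = 8.6100
  k=1: S(1,0) = 13.1612; S(1,1) = 5.6326
  k=2: S(2,0) = 20.1183; S(2,1) = 8.6100; S(2,2) = 3.6848
Terminal payoffs V(N, i) = max(K - S_T, 0):
  V(2,0) = 0.000000; V(2,1) = 0.000000; V(2,2) = 3.965188
Backward induction: V(k, i) = exp(-r*dt) * [p * V(k+1, i) + (1-p) * V(k+1, i+1)].
  V(1,0) = exp(-r*dt) * [p*0.000000 + (1-p)*0.000000] = 0.000000
  V(1,1) = exp(-r*dt) * [p*0.000000 + (1-p)*3.965188] = 2.172308
  V(0,0) = exp(-r*dt) * [p*0.000000 + (1-p)*2.172308] = 1.190087

Answer: Price = V(0,0) = 1.1901


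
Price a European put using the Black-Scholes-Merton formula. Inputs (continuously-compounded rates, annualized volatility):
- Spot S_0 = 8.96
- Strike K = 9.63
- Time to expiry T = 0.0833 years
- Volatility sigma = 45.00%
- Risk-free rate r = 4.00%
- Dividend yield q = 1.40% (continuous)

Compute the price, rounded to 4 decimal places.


Answer: Price = 0.8722

Derivation:
d1 = (ln(S/K) + (r - q + 0.5*sigma^2) * T) / (sigma * sqrt(T)) = -0.47362260
d2 = d1 - sigma * sqrt(T) = -0.60350042
exp(-rT) = 0.99667354; exp(-qT) = 0.99883448
P = K * exp(-rT) * N(-d2) - S_0 * exp(-qT) * N(-d1)
N(-d1) = 0.68211547; N(-d2) = 0.72691208
P = 9.6300 * 0.99667354 * 0.72691208 - 8.9600 * 0.99883448 * 0.68211547 = 0.8722


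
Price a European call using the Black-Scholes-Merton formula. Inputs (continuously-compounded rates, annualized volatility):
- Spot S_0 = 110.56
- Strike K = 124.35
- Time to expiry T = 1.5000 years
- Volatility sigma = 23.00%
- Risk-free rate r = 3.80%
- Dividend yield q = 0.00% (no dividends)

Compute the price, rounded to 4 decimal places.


d1 = (ln(S/K) + (r - q + 0.5*sigma^2) * T) / (sigma * sqrt(T)) = -0.07407687
d2 = d1 - sigma * sqrt(T) = -0.35576819
exp(-rT) = 0.94459407; exp(-qT) = 1.00000000
C = S_0 * exp(-qT) * N(d1) - K * exp(-rT) * N(d2)
N(d1) = 0.47047461; N(d2) = 0.36100709
C = 110.5600 * 1.00000000 * 0.47047461 - 124.3500 * 0.94459407 * 0.36100709 = 9.6117

Answer: Price = 9.6117


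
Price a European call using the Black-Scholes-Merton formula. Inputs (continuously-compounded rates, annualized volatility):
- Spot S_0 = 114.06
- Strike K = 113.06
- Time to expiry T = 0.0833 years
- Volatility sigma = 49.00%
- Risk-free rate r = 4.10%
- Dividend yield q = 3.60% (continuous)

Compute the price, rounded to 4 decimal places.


Answer: Price = 6.9167

Derivation:
d1 = (ln(S/K) + (r - q + 0.5*sigma^2) * T) / (sigma * sqrt(T)) = 0.13592347
d2 = d1 - sigma * sqrt(T) = -0.00549906
exp(-rT) = 0.99659053; exp(-qT) = 0.99700569
C = S_0 * exp(-qT) * N(d1) - K * exp(-rT) * N(d2)
N(d1) = 0.55405911; N(d2) = 0.49780620
C = 114.0600 * 0.99700569 * 0.55405911 - 113.0600 * 0.99659053 * 0.49780620 = 6.9167


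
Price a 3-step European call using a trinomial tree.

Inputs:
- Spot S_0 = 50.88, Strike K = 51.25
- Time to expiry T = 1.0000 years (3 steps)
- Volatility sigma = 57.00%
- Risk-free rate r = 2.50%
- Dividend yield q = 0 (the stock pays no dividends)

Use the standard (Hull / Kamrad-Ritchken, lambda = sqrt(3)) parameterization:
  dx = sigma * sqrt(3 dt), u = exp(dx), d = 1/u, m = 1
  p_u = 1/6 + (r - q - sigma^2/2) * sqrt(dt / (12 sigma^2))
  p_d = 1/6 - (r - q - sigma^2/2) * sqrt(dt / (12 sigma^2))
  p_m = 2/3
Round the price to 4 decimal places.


dt = T/N = 0.333333; dx = sigma*sqrt(3*dt) = 0.570000
u = exp(dx) = 1.768267; d = 1/u = 0.565525
p_u = 0.126477, p_m = 0.666667, p_d = 0.206857
Discount per step: exp(-r*dt) = 0.991701
Stock lattice S(k, j) with j the centered position index:
  k=0: S(0,+0) = 50.8800
  k=1: S(1,-1) = 28.7739; S(1,+0) = 50.8800; S(1,+1) = 89.9694
  k=2: S(2,-2) = 16.2724; S(2,-1) = 28.7739; S(2,+0) = 50.8800; S(2,+1) = 89.9694; S(2,+2) = 159.0900
  k=3: S(3,-3) = 9.2025; S(3,-2) = 16.2724; S(3,-1) = 28.7739; S(3,+0) = 50.8800; S(3,+1) = 89.9694; S(3,+2) = 159.0900; S(3,+3) = 281.3136
Terminal payoffs V(N, j) = max(S_T - K, 0):
  V(3,-3) = 0.000000; V(3,-2) = 0.000000; V(3,-1) = 0.000000; V(3,+0) = 0.000000; V(3,+1) = 38.719428; V(3,+2) = 107.839974; V(3,+3) = 230.063560
Backward induction: V(k, j) = exp(-r*dt) * [p_u * V(k+1, j+1) + p_m * V(k+1, j) + p_d * V(k+1, j-1)]
  V(2,-2) = exp(-r*dt) * [p_u*0.000000 + p_m*0.000000 + p_d*0.000000] = 0.000000
  V(2,-1) = exp(-r*dt) * [p_u*0.000000 + p_m*0.000000 + p_d*0.000000] = 0.000000
  V(2,+0) = exp(-r*dt) * [p_u*38.719428 + p_m*0.000000 + p_d*0.000000] = 4.856462
  V(2,+1) = exp(-r*dt) * [p_u*107.839974 + p_m*38.719428 + p_d*0.000000] = 39.124784
  V(2,+2) = exp(-r*dt) * [p_u*230.063560 + p_m*107.839974 + p_d*38.719428] = 108.095787
  V(1,-1) = exp(-r*dt) * [p_u*4.856462 + p_m*0.000000 + p_d*0.000000] = 0.609132
  V(1,+0) = exp(-r*dt) * [p_u*39.124784 + p_m*4.856462 + p_d*0.000000] = 8.118078
  V(1,+1) = exp(-r*dt) * [p_u*108.095787 + p_m*39.124784 + p_d*4.856462] = 40.421119
  V(0,+0) = exp(-r*dt) * [p_u*40.421119 + p_m*8.118078 + p_d*0.609132] = 10.561997

Answer: Price = V(0,0) = 10.5620


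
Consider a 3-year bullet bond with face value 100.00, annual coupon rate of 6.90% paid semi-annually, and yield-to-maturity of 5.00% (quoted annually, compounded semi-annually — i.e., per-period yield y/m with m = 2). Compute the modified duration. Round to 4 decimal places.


Answer: Modified duration = 2.7003

Derivation:
Coupon per period c = face * coupon_rate / m = 3.450000
Periods per year m = 2; per-period yield y/m = 0.025000
Number of cashflows N = 6
Cashflows (t years, CF_t, discount factor 1/(1+y/m)^(m*t), PV):
  t = 0.5000: CF_t = 3.450000, DF = 0.975610, PV = 3.365854
  t = 1.0000: CF_t = 3.450000, DF = 0.951814, PV = 3.283760
  t = 1.5000: CF_t = 3.450000, DF = 0.928599, PV = 3.203668
  t = 2.0000: CF_t = 3.450000, DF = 0.905951, PV = 3.125530
  t = 2.5000: CF_t = 3.450000, DF = 0.883854, PV = 3.049297
  t = 3.0000: CF_t = 103.450000, DF = 0.862297, PV = 89.204611
Price P = sum_t PV_t = 105.232719
First compute Macaulay numerator sum_t t * PV_t:
  t * PV_t at t = 0.5000: 1.682927
  t * PV_t at t = 1.0000: 3.283760
  t * PV_t at t = 1.5000: 4.805502
  t * PV_t at t = 2.0000: 6.251059
  t * PV_t at t = 2.5000: 7.623243
  t * PV_t at t = 3.0000: 267.613832
Macaulay duration D = 291.260323 / 105.232719 = 2.767773
Modified duration = D / (1 + y/m) = 2.767773 / (1 + 0.025000) = 2.700267


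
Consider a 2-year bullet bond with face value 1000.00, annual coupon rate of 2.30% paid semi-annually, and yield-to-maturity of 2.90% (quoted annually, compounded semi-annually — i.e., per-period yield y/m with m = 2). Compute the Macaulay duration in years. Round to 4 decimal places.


Coupon per period c = face * coupon_rate / m = 11.500000
Periods per year m = 2; per-period yield y/m = 0.014500
Number of cashflows N = 4
Cashflows (t years, CF_t, discount factor 1/(1+y/m)^(m*t), PV):
  t = 0.5000: CF_t = 11.500000, DF = 0.985707, PV = 11.335633
  t = 1.0000: CF_t = 11.500000, DF = 0.971619, PV = 11.173616
  t = 1.5000: CF_t = 11.500000, DF = 0.957732, PV = 11.013914
  t = 2.0000: CF_t = 1011.500000, DF = 0.944043, PV = 954.899535
Price P = sum_t PV_t = 988.422698
Macaulay numerator sum_t t * PV_t:
  t * PV_t at t = 0.5000: 5.667817
  t * PV_t at t = 1.0000: 11.173616
  t * PV_t at t = 1.5000: 16.520871
  t * PV_t at t = 2.0000: 1909.799069
Macaulay duration D = (sum_t t * PV_t) / P = 1943.161373 / 988.422698 = 1.965921

Answer: Macaulay duration = 1.9659 years


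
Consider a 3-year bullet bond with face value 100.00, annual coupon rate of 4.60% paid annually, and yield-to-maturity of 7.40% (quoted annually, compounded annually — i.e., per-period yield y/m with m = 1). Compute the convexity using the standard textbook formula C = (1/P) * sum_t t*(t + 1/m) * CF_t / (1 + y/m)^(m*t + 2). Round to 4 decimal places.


Coupon per period c = face * coupon_rate / m = 4.600000
Periods per year m = 1; per-period yield y/m = 0.074000
Number of cashflows N = 3
Cashflows (t years, CF_t, discount factor 1/(1+y/m)^(m*t), PV):
  t = 1.0000: CF_t = 4.600000, DF = 0.931099, PV = 4.283054
  t = 2.0000: CF_t = 4.600000, DF = 0.866945, PV = 3.987946
  t = 3.0000: CF_t = 104.600000, DF = 0.807211, PV = 84.434287
Price P = sum_t PV_t = 92.705287
Convexity numerator sum_t t*(t + 1/m) * CF_t / (1+y/m)^(m*t + 2):
  t = 1.0000: term = 7.426343
  t = 2.0000: term = 20.743974
  t = 3.0000: term = 878.398375
Convexity = (1/P) * sum = 906.568692 / 92.705287 = 9.779040

Answer: Convexity = 9.7790


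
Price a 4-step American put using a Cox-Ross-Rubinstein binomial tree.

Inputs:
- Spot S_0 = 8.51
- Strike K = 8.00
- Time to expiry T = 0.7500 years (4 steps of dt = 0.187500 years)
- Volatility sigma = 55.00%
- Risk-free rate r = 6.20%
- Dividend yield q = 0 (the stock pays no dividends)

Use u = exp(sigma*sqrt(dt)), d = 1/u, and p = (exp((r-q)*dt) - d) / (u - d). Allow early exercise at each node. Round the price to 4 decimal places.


dt = T/N = 0.187500
u = exp(sigma*sqrt(dt)) = 1.268908; d = 1/u = 0.788079
p = (exp((r-q)*dt) - d) / (u - d) = 0.465059
Discount per step: exp(-r*dt) = 0.988442
Stock lattice S(k, i) with i counting down-moves:
  k=0: S(0,0) = 8.5100
  k=1: S(1,0) = 10.7984; S(1,1) = 6.7066
  k=2: S(2,0) = 13.7022; S(2,1) = 8.5100; S(2,2) = 5.2853
  k=3: S(3,0) = 17.3868; S(3,1) = 10.7984; S(3,2) = 6.7066; S(3,3) = 4.1652
  k=4: S(4,0) = 22.0623; S(4,1) = 13.7022; S(4,2) = 8.5100; S(4,3) = 5.2853; S(4,4) = 3.2825
Terminal payoffs V(N, i) = max(K - S_T, 0):
  V(4,0) = 0.000000; V(4,1) = 0.000000; V(4,2) = 0.000000; V(4,3) = 2.714707; V(4,4) = 4.717472
Backward induction: V(k, i) = exp(-r*dt) * [p * V(k+1, i) + (1-p) * V(k+1, i+1)]; then take max(V_cont, immediate exercise) for American.
  V(3,0) = exp(-r*dt) * [p*0.000000 + (1-p)*0.000000] = 0.000000; exercise = 0.000000; V(3,0) = max -> 0.000000
  V(3,1) = exp(-r*dt) * [p*0.000000 + (1-p)*0.000000] = 0.000000; exercise = 0.000000; V(3,1) = max -> 0.000000
  V(3,2) = exp(-r*dt) * [p*0.000000 + (1-p)*2.714707] = 1.435425; exercise = 1.293448; V(3,2) = max -> 1.435425
  V(3,3) = exp(-r*dt) * [p*2.714707 + (1-p)*4.717472] = 3.742311; exercise = 3.834772; V(3,3) = max -> 3.834772
  V(2,0) = exp(-r*dt) * [p*0.000000 + (1-p)*0.000000] = 0.000000; exercise = 0.000000; V(2,0) = max -> 0.000000
  V(2,1) = exp(-r*dt) * [p*0.000000 + (1-p)*1.435425] = 0.758994; exercise = 0.000000; V(2,1) = max -> 0.758994
  V(2,2) = exp(-r*dt) * [p*1.435425 + (1-p)*3.834772] = 2.687510; exercise = 2.714707; V(2,2) = max -> 2.714707
  V(1,0) = exp(-r*dt) * [p*0.000000 + (1-p)*0.758994] = 0.401324; exercise = 0.000000; V(1,0) = max -> 0.401324
  V(1,1) = exp(-r*dt) * [p*0.758994 + (1-p)*2.714707] = 1.784322; exercise = 1.293448; V(1,1) = max -> 1.784322
  V(0,0) = exp(-r*dt) * [p*0.401324 + (1-p)*1.784322] = 1.127958; exercise = 0.000000; V(0,0) = max -> 1.127958

Answer: Price = V(0,0) = 1.1280


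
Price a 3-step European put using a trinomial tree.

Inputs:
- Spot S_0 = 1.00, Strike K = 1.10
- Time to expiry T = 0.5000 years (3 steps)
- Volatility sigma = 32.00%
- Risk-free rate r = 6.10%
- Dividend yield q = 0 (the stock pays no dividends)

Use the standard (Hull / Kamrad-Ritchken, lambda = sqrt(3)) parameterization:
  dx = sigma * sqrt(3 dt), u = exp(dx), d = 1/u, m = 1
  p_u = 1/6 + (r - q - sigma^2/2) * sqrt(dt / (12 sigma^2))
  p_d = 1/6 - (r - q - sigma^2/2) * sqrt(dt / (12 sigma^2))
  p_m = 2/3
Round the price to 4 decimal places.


Answer: Price = V(0,0) = 0.1337

Derivation:
dt = T/N = 0.166667; dx = sigma*sqrt(3*dt) = 0.226274
u = exp(dx) = 1.253919; d = 1/u = 0.797499
p_u = 0.170276, p_m = 0.666667, p_d = 0.163057
Discount per step: exp(-r*dt) = 0.989885
Stock lattice S(k, j) with j the centered position index:
  k=0: S(0,+0) = 1.0000
  k=1: S(1,-1) = 0.7975; S(1,+0) = 1.0000; S(1,+1) = 1.2539
  k=2: S(2,-2) = 0.6360; S(2,-1) = 0.7975; S(2,+0) = 1.0000; S(2,+1) = 1.2539; S(2,+2) = 1.5723
  k=3: S(3,-3) = 0.5072; S(3,-2) = 0.6360; S(3,-1) = 0.7975; S(3,+0) = 1.0000; S(3,+1) = 1.2539; S(3,+2) = 1.5723; S(3,+3) = 1.9716
Terminal payoffs V(N, j) = max(K - S_T, 0):
  V(3,-3) = 0.592786; V(3,-2) = 0.463995; V(3,-1) = 0.302501; V(3,+0) = 0.100000; V(3,+1) = 0.000000; V(3,+2) = 0.000000; V(3,+3) = 0.000000
Backward induction: V(k, j) = exp(-r*dt) * [p_u * V(k+1, j+1) + p_m * V(k+1, j) + p_d * V(k+1, j-1)]
  V(2,-2) = exp(-r*dt) * [p_u*0.302501 + p_m*0.463995 + p_d*0.592786] = 0.452869
  V(2,-1) = exp(-r*dt) * [p_u*0.100000 + p_m*0.302501 + p_d*0.463995] = 0.291375
  V(2,+0) = exp(-r*dt) * [p_u*0.000000 + p_m*0.100000 + p_d*0.302501] = 0.114818
  V(2,+1) = exp(-r*dt) * [p_u*0.000000 + p_m*0.000000 + p_d*0.100000] = 0.016141
  V(2,+2) = exp(-r*dt) * [p_u*0.000000 + p_m*0.000000 + p_d*0.000000] = 0.000000
  V(1,-1) = exp(-r*dt) * [p_u*0.114818 + p_m*0.291375 + p_d*0.452869] = 0.284735
  V(1,+0) = exp(-r*dt) * [p_u*0.016141 + p_m*0.114818 + p_d*0.291375] = 0.125522
  V(1,+1) = exp(-r*dt) * [p_u*0.000000 + p_m*0.016141 + p_d*0.114818] = 0.029184
  V(0,+0) = exp(-r*dt) * [p_u*0.029184 + p_m*0.125522 + p_d*0.284735] = 0.133713


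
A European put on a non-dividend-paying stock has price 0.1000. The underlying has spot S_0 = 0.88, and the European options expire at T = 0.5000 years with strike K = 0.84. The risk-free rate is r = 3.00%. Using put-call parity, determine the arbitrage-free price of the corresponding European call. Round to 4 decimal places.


Put-call parity: C - P = S_0 * exp(-qT) - K * exp(-rT).
S_0 * exp(-qT) = 0.8800 * 1.00000000 = 0.88000000
K * exp(-rT) = 0.8400 * 0.98511194 = 0.82749403
C = P + S*exp(-qT) - K*exp(-rT)
C = 0.1000 + 0.88000000 - 0.82749403 = 0.1525

Answer: Call price = 0.1525


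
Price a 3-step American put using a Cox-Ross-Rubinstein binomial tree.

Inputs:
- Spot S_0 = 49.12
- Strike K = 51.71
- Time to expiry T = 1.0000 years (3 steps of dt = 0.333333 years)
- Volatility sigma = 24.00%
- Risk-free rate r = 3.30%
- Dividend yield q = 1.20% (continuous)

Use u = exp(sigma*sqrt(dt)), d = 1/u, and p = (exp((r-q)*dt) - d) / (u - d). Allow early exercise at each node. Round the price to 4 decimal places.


dt = T/N = 0.333333
u = exp(sigma*sqrt(dt)) = 1.148623; d = 1/u = 0.870607
p = (exp((r-q)*dt) - d) / (u - d) = 0.490681
Discount per step: exp(-r*dt) = 0.989060
Stock lattice S(k, i) with i counting down-moves:
  k=0: S(0,0) = 49.1200
  k=1: S(1,0) = 56.4204; S(1,1) = 42.7642
  k=2: S(2,0) = 64.8058; S(2,1) = 49.1200; S(2,2) = 37.2309
  k=3: S(3,0) = 74.4374; S(3,1) = 56.4204; S(3,2) = 42.7642; S(3,3) = 32.4135
Terminal payoffs V(N, i) = max(K - S_T, 0):
  V(3,0) = 0.000000; V(3,1) = 0.000000; V(3,2) = 8.945761; V(3,3) = 19.296530
Backward induction: V(k, i) = exp(-r*dt) * [p * V(k+1, i) + (1-p) * V(k+1, i+1)]; then take max(V_cont, immediate exercise) for American.
  V(2,0) = exp(-r*dt) * [p*0.000000 + (1-p)*0.000000] = 0.000000; exercise = 0.000000; V(2,0) = max -> 0.000000
  V(2,1) = exp(-r*dt) * [p*0.000000 + (1-p)*8.945761] = 4.506401; exercise = 2.590000; V(2,1) = max -> 4.506401
  V(2,2) = exp(-r*dt) * [p*8.945761 + (1-p)*19.296530] = 14.062067; exercise = 14.479134; V(2,2) = max -> 14.479134
  V(1,0) = exp(-r*dt) * [p*0.000000 + (1-p)*4.506401] = 2.270087; exercise = 0.000000; V(1,0) = max -> 2.270087
  V(1,1) = exp(-r*dt) * [p*4.506401 + (1-p)*14.479134] = 9.480838; exercise = 8.945761; V(1,1) = max -> 9.480838
  V(0,0) = exp(-r*dt) * [p*2.270087 + (1-p)*9.480838] = 5.877648; exercise = 2.590000; V(0,0) = max -> 5.877648

Answer: Price = V(0,0) = 5.8776


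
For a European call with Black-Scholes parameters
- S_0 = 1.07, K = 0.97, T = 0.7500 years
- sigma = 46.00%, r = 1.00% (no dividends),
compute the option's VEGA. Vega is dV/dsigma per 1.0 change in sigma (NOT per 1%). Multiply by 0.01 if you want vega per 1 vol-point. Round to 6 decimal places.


Answer: Vega = 0.331903

Derivation:
d1 = 0.4643097453; d2 = 0.0659380596
phi(d1) = 0.3581761756; exp(-qT) = 1.0000000000; exp(-rT) = 0.9925280548
Vega = S * exp(-qT) * phi(d1) * sqrt(T) = 1.0700 * 1.0000000000 * 0.3581761756 * 0.8660254038 = 0.331903


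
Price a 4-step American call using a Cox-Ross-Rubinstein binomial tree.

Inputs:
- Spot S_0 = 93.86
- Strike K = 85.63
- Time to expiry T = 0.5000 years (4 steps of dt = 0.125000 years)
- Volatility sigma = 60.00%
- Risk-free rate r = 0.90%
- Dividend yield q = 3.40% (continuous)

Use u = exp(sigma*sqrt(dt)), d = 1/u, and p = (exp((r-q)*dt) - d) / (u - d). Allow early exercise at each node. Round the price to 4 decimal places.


Answer: Price = V(0,0) = 19.2256

Derivation:
dt = T/N = 0.125000
u = exp(sigma*sqrt(dt)) = 1.236311; d = 1/u = 0.808858
p = (exp((r-q)*dt) - d) / (u - d) = 0.439866
Discount per step: exp(-r*dt) = 0.998876
Stock lattice S(k, i) with i counting down-moves:
  k=0: S(0,0) = 93.8600
  k=1: S(1,0) = 116.0402; S(1,1) = 75.9194
  k=2: S(2,0) = 143.4617; S(2,1) = 93.8600; S(2,2) = 61.4080
  k=3: S(3,0) = 177.3633; S(3,1) = 116.0402; S(3,2) = 75.9194; S(3,3) = 49.6704
  k=4: S(4,0) = 219.2763; S(4,1) = 143.4617; S(4,2) = 93.8600; S(4,3) = 61.4080; S(4,4) = 40.1763
Terminal payoffs V(N, i) = max(S_T - K, 0):
  V(4,0) = 133.646271; V(4,1) = 57.831740; V(4,2) = 8.230000; V(4,3) = 0.000000; V(4,4) = 0.000000
Backward induction: V(k, i) = exp(-r*dt) * [p * V(k+1, i) + (1-p) * V(k+1, i+1)]; then take max(V_cont, immediate exercise) for American.
  V(3,0) = exp(-r*dt) * [p*133.646271 + (1-p)*57.831740] = 91.077428; exercise = 91.733343; V(3,0) = max -> 91.733343
  V(3,1) = exp(-r*dt) * [p*57.831740 + (1-p)*8.230000] = 30.014316; exercise = 30.410161; V(3,1) = max -> 30.410161
  V(3,2) = exp(-r*dt) * [p*8.230000 + (1-p)*0.000000] = 3.616024; exercise = 0.000000; V(3,2) = max -> 3.616024
  V(3,3) = exp(-r*dt) * [p*0.000000 + (1-p)*0.000000] = 0.000000; exercise = 0.000000; V(3,3) = max -> 0.000000
  V(2,0) = exp(-r*dt) * [p*91.733343 + (1-p)*30.410161] = 57.319601; exercise = 57.831740; V(2,0) = max -> 57.831740
  V(2,1) = exp(-r*dt) * [p*30.410161 + (1-p)*3.616024] = 15.384527; exercise = 8.230000; V(2,1) = max -> 15.384527
  V(2,2) = exp(-r*dt) * [p*3.616024 + (1-p)*0.000000] = 1.588776; exercise = 0.000000; V(2,2) = max -> 1.588776
  V(1,0) = exp(-r*dt) * [p*57.831740 + (1-p)*15.384527] = 34.017307; exercise = 30.410161; V(1,0) = max -> 34.017307
  V(1,1) = exp(-r*dt) * [p*15.384527 + (1-p)*1.588776] = 7.648444; exercise = 0.000000; V(1,1) = max -> 7.648444
  V(0,0) = exp(-r*dt) * [p*34.017307 + (1-p)*7.648444] = 19.225560; exercise = 8.230000; V(0,0) = max -> 19.225560


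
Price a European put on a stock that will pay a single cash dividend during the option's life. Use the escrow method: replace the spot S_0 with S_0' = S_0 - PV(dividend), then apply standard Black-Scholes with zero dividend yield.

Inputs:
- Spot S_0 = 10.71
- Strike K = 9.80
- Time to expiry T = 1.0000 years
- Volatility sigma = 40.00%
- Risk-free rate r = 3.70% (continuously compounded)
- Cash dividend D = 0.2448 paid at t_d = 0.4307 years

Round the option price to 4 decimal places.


Answer: Price = 1.1171

Derivation:
PV(D) = D * exp(-r * t_d) = 0.2448 * 0.98419040 = 0.24092981
S_0' = S_0 - PV(D) = 10.7100 - 0.24092981 = 10.46907019
d1 = (ln(S_0'/K) + (r + sigma^2/2)*T) / (sigma*sqrt(T)) = 0.45760707
d2 = d1 - sigma*sqrt(T) = 0.05760707
exp(-rT) = 0.96367614
N(-d1) = 0.32361738; N(-d2) = 0.47703081
P = K * exp(-rT) * N(-d2) - S_0' * N(-d1) = 9.8000 * 0.96367614 * 0.47703081 - 10.46907019 * 0.32361738 = 1.1171


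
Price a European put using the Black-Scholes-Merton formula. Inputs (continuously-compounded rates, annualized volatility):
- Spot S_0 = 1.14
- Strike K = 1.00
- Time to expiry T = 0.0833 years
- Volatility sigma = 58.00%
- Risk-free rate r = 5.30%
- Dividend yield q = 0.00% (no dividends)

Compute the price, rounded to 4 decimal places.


d1 = (ln(S/K) + (r - q + 0.5*sigma^2) * T) / (sigma * sqrt(T)) = 0.89280722
d2 = d1 - sigma * sqrt(T) = 0.72540913
exp(-rT) = 0.99559483; exp(-qT) = 1.00000000
P = K * exp(-rT) * N(-d2) - S_0 * exp(-qT) * N(-d1)
N(-d1) = 0.18598021; N(-d2) = 0.23410054
P = 1.0000 * 0.99559483 * 0.23410054 - 1.1400 * 1.00000000 * 0.18598021 = 0.0211

Answer: Price = 0.0211


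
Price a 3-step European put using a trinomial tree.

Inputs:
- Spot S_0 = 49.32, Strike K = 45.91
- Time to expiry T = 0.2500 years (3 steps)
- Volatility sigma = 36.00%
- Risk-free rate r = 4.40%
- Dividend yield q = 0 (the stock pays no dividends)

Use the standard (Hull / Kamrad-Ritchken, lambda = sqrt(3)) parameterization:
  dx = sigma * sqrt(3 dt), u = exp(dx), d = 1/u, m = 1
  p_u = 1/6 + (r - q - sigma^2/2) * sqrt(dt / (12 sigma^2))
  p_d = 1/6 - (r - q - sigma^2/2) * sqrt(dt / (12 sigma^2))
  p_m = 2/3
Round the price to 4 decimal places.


Answer: Price = V(0,0) = 1.8873

Derivation:
dt = T/N = 0.083333; dx = sigma*sqrt(3*dt) = 0.180000
u = exp(dx) = 1.197217; d = 1/u = 0.835270
p_u = 0.161852, p_m = 0.666667, p_d = 0.171481
Discount per step: exp(-r*dt) = 0.996340
Stock lattice S(k, j) with j the centered position index:
  k=0: S(0,+0) = 49.3200
  k=1: S(1,-1) = 41.1955; S(1,+0) = 49.3200; S(1,+1) = 59.0468
  k=2: S(2,-2) = 34.4094; S(2,-1) = 41.1955; S(2,+0) = 49.3200; S(2,+1) = 59.0468; S(2,+2) = 70.6918
  k=3: S(3,-3) = 28.7411; S(3,-2) = 34.4094; S(3,-1) = 41.1955; S(3,+0) = 49.3200; S(3,+1) = 59.0468; S(3,+2) = 70.6918; S(3,+3) = 84.6335
Terminal payoffs V(N, j) = max(K - S_T, 0):
  V(3,-3) = 17.168856; V(3,-2) = 11.500604; V(3,-1) = 4.714473; V(3,+0) = 0.000000; V(3,+1) = 0.000000; V(3,+2) = 0.000000; V(3,+3) = 0.000000
Backward induction: V(k, j) = exp(-r*dt) * [p_u * V(k+1, j+1) + p_m * V(k+1, j) + p_d * V(k+1, j-1)]
  V(2,-2) = exp(-r*dt) * [p_u*4.714473 + p_m*11.500604 + p_d*17.168856] = 11.332627
  V(2,-1) = exp(-r*dt) * [p_u*0.000000 + p_m*4.714473 + p_d*11.500604] = 5.096402
  V(2,+0) = exp(-r*dt) * [p_u*0.000000 + p_m*0.000000 + p_d*4.714473] = 0.805486
  V(2,+1) = exp(-r*dt) * [p_u*0.000000 + p_m*0.000000 + p_d*0.000000] = 0.000000
  V(2,+2) = exp(-r*dt) * [p_u*0.000000 + p_m*0.000000 + p_d*0.000000] = 0.000000
  V(1,-1) = exp(-r*dt) * [p_u*0.805486 + p_m*5.096402 + p_d*11.332627] = 5.451281
  V(1,+0) = exp(-r*dt) * [p_u*0.000000 + p_m*0.805486 + p_d*5.096402] = 1.405765
  V(1,+1) = exp(-r*dt) * [p_u*0.000000 + p_m*0.000000 + p_d*0.805486] = 0.137620
  V(0,+0) = exp(-r*dt) * [p_u*0.137620 + p_m*1.405765 + p_d*5.451281] = 1.887312
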